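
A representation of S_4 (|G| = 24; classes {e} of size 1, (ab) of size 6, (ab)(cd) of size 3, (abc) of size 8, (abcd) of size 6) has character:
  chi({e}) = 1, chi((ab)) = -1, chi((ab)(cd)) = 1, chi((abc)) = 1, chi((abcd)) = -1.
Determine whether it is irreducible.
Irreducible: <chi, chi> = 1.

Working: <chi, chi> = (1/|G|) sum_C |C| * |chi(C)|^2 = (1/24)[1*|1|^2 + 6*|-1|^2 + 3*|1|^2 + 8*|1|^2 + 6*|-1|^2]
  = (1/24)[(1) + (6) + (3) + (8) + (6)] = 24/24 = 1.
A character is irreducible iff <chi, chi> = 1, so this representation is irreducible.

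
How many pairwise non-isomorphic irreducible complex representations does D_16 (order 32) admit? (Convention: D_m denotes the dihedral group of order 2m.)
11

Derivation: The number of irreducible complex representations of a finite group equals its number of conjugacy classes. D_16 has 11 conjugacy classes (n/2 + 3 for n even), so D_16 (order 32) has exactly 11 irreducible complex representations.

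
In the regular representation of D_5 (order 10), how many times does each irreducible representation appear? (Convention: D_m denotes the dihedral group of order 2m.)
Each irreducible V_i of dimension d_i appears with multiplicity d_i, i.e. rho_reg = (direct sum over all irreducibles V_i) d_i V_i. The irreducible dimensions for D_5 are 1, 1, 2, 2: 2 irreducibles of dimension 1, each with multiplicity 1; 2 irreducibles of dimension 2, each with multiplicity 2. Total dimension 2*1*1 + 2*2*2 = 10 = |G|.

Justification: General theorem: in the regular representation of a finite group G, each irreducible appears with multiplicity equal to its dimension. Check: dim(rho_reg) = sum d_i^2 = 1 + 1 + 4 + 4 = 10 = |G|.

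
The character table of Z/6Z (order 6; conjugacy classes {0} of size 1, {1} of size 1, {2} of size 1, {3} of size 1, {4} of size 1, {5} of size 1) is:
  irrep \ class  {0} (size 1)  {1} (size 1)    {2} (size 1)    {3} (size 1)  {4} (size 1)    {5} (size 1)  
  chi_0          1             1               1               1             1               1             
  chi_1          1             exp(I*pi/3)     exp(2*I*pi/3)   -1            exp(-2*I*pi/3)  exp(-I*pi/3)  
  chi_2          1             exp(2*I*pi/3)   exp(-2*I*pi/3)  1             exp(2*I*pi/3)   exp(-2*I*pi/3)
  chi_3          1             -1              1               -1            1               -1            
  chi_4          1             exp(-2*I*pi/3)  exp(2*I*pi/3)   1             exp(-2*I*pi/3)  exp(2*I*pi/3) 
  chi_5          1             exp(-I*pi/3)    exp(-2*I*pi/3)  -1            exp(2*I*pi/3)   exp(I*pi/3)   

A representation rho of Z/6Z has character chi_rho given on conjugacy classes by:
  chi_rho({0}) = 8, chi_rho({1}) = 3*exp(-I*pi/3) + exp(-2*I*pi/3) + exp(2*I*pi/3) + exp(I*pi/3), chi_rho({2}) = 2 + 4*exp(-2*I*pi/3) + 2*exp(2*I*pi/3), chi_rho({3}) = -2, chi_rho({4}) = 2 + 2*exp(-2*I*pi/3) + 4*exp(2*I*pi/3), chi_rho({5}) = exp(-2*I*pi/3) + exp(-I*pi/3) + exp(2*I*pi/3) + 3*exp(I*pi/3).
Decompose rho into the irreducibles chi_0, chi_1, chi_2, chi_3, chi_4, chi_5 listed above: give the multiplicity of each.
Multiplicities: chi_0: 1, chi_1: 1, chi_2: 1, chi_3: 1, chi_4: 1, chi_5: 3.

Derivation: Use <chi_rho, chi> = (1/|G|) sum_C |C| * chi_rho(C) * conj(chi(C)) with |G| = 6 for each irreducible chi in the table:
  <chi_rho, chi_0> = (1/6)[1*(8)*conj(1) + 1*(3*exp(-I*pi/3) + exp(-2*I*pi/3) + exp(2*I*pi/3) + exp(I*pi/3))*conj(1) + 1*(2 + 4*exp(-2*I*pi/3) + 2*exp(2*I*pi/3))*conj(1) + 1*(-2)*conj(1) + 1*(2 + 2*exp(-2*I*pi/3) + 4*exp(2*I*pi/3))*conj(1) + 1*(exp(-2*I*pi/3) + exp(-I*pi/3) + exp(2*I*pi/3) + 3*exp(I*pi/3))*conj(1)]
      = (1/6)[(8) + (3*exp(-I*pi/3) + exp(-2*I*pi/3) + exp(2*I*pi/3) + exp(I*pi/3)) + (2 + 4*exp(-2*I*pi/3) + 2*exp(2*I*pi/3)) + (-2) + (2 + 2*exp(-2*I*pi/3) + 4*exp(2*I*pi/3)) + (exp(-2*I*pi/3) + exp(-I*pi/3) + exp(2*I*pi/3) + 3*exp(I*pi/3))] = 6/6 = 1
  <chi_rho, chi_1> = (1/6)[1*(8)*conj(1) + 1*(3*exp(-I*pi/3) + exp(-2*I*pi/3) + exp(2*I*pi/3) + exp(I*pi/3))*conj(exp(I*pi/3)) + 1*(2 + 4*exp(-2*I*pi/3) + 2*exp(2*I*pi/3))*conj(exp(2*I*pi/3)) + 1*(-2)*conj(-1) + 1*(2 + 2*exp(-2*I*pi/3) + 4*exp(2*I*pi/3))*conj(exp(-2*I*pi/3)) + 1*(exp(-2*I*pi/3) + exp(-I*pi/3) + exp(2*I*pi/3) + 3*exp(I*pi/3))*conj(exp(-I*pi/3))]
      = (1/6)[(8) + (3*exp(-2*I*pi/3) + exp(I*pi/3)) + (2 + 2*exp(-2*I*pi/3) + 4*exp(2*I*pi/3)) + (2) + (2 + 4*exp(-2*I*pi/3) + 2*exp(2*I*pi/3)) + (exp(-I*pi/3) + 3*exp(2*I*pi/3))] = 6/6 = 1
  <chi_rho, chi_2> = (1/6)[1*(8)*conj(1) + 1*(3*exp(-I*pi/3) + exp(-2*I*pi/3) + exp(2*I*pi/3) + exp(I*pi/3))*conj(exp(2*I*pi/3)) + 1*(2 + 4*exp(-2*I*pi/3) + 2*exp(2*I*pi/3))*conj(exp(-2*I*pi/3)) + 1*(-2)*conj(1) + 1*(2 + 2*exp(-2*I*pi/3) + 4*exp(2*I*pi/3))*conj(exp(2*I*pi/3)) + 1*(exp(-2*I*pi/3) + exp(-I*pi/3) + exp(2*I*pi/3) + 3*exp(I*pi/3))*conj(exp(-2*I*pi/3))]
      = (1/6)[(8) + (-2) + (2) + (-2) + (2) + (-2)] = 6/6 = 1
  <chi_rho, chi_3> = (1/6)[1*(8)*conj(1) + 1*(3*exp(-I*pi/3) + exp(-2*I*pi/3) + exp(2*I*pi/3) + exp(I*pi/3))*conj(-1) + 1*(2 + 4*exp(-2*I*pi/3) + 2*exp(2*I*pi/3))*conj(1) + 1*(-2)*conj(-1) + 1*(2 + 2*exp(-2*I*pi/3) + 4*exp(2*I*pi/3))*conj(1) + 1*(exp(-2*I*pi/3) + exp(-I*pi/3) + exp(2*I*pi/3) + 3*exp(I*pi/3))*conj(-1)]
      = (1/6)[(8) + (-exp(I*pi/3) - exp(2*I*pi/3) - exp(-2*I*pi/3) - 3*exp(-I*pi/3)) + (2 + 4*exp(-2*I*pi/3) + 2*exp(2*I*pi/3)) + (2) + (2 + 2*exp(-2*I*pi/3) + 4*exp(2*I*pi/3)) + (-3*exp(I*pi/3) - exp(2*I*pi/3) - exp(-I*pi/3) - exp(-2*I*pi/3))] = 6/6 = 1
  <chi_rho, chi_4> = (1/6)[1*(8)*conj(1) + 1*(3*exp(-I*pi/3) + exp(-2*I*pi/3) + exp(2*I*pi/3) + exp(I*pi/3))*conj(exp(-2*I*pi/3)) + 1*(2 + 4*exp(-2*I*pi/3) + 2*exp(2*I*pi/3))*conj(exp(2*I*pi/3)) + 1*(-2)*conj(1) + 1*(2 + 2*exp(-2*I*pi/3) + 4*exp(2*I*pi/3))*conj(exp(-2*I*pi/3)) + 1*(exp(-2*I*pi/3) + exp(-I*pi/3) + exp(2*I*pi/3) + 3*exp(I*pi/3))*conj(exp(2*I*pi/3))]
      = (1/6)[(8) + (exp(-2*I*pi/3) + 3*exp(I*pi/3)) + (2 + 2*exp(-2*I*pi/3) + 4*exp(2*I*pi/3)) + (-2) + (2 + 4*exp(-2*I*pi/3) + 2*exp(2*I*pi/3)) + (3*exp(-I*pi/3) + exp(2*I*pi/3))] = 6/6 = 1
  <chi_rho, chi_5> = (1/6)[1*(8)*conj(1) + 1*(3*exp(-I*pi/3) + exp(-2*I*pi/3) + exp(2*I*pi/3) + exp(I*pi/3))*conj(exp(-I*pi/3)) + 1*(2 + 4*exp(-2*I*pi/3) + 2*exp(2*I*pi/3))*conj(exp(-2*I*pi/3)) + 1*(-2)*conj(-1) + 1*(2 + 2*exp(-2*I*pi/3) + 4*exp(2*I*pi/3))*conj(exp(2*I*pi/3)) + 1*(exp(-2*I*pi/3) + exp(-I*pi/3) + exp(2*I*pi/3) + 3*exp(I*pi/3))*conj(exp(I*pi/3))]
      = (1/6)[(8) + (2) + (2) + (2) + (2) + (2)] = 18/6 = 3
(Exp terms are combined using exp(i*s)*conj(exp(i*t)) = exp(i*(s-t)), and sums of them are collapsed using the identity that for every m > 1 the m distinct m-th roots of unity sum to 0, e.g. 1 + exp(2*I*pi/3) + exp(-2*I*pi/3) = 0.)
Dimension check: dim(rho) = sum (mult * dim) = 1*1 + 1*1 + 1*1 + 1*1 + 1*1 + 3*1 = 8 = chi_rho(e) = 8.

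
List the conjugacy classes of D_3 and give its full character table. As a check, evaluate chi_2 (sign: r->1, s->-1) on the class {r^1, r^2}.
Conjugacy classes: {e} of size 1, {r^1, r^2} of size 2, {s, sr, ..., sr^2} of size 3.
Character table:
  irrep \ class              {e} (size 1)  {r^1, r^2} (size 2)  {s, sr, ..., sr^2} (size 3)
  chi_1 (triv)               1             1                    1                          
  chi_2 (sign: r->1, s->-1)  1             1                    -1                         
  chi_3 (2d, j=1)            2             -1                   0                          

Spot check: chi_2 (sign: r->1, s->-1) on {r^1, r^2} = 1.

Proof sketch: D_3 has order 2*3 = 6 with 3 conjugacy classes, hence 3 irreducibles. Sum of squared dims 1 + 1 + 4 = 6 = |G|. Linear characters come from the abelianisation; the 2-dimensional irreps have character r^k -> 2*cos(2*pi*j*k/3), reflections -> 0.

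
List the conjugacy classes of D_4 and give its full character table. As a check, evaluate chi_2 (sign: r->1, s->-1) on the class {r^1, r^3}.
Conjugacy classes: {e} of size 1, {r^2} of size 1, {r^1, r^3} of size 2, {s, sr^2, ...} of size 2, {sr, sr^3, ...} of size 2.
Character table:
  irrep \ class              {e} (size 1)  {r^2} (size 1)  {r^1, r^3} (size 2)  {s, sr^2, ...} (size 2)  {sr, sr^3, ...} (size 2)
  chi_1 (triv)               1             1               1                    1                        1                       
  chi_2 (sign: r->1, s->-1)  1             1               1                    -1                       -1                      
  chi_3 (r->-1, s->1)        1             1               -1                   1                        -1                      
  chi_4 (r->-1, s->-1)       1             1               -1                   -1                       1                       
  chi_5 (2d, j=1)            2             -2              0                    0                        0                       

Spot check: chi_2 (sign: r->1, s->-1) on {r^1, r^3} = 1.

Explanation: D_4 has order 2*4 = 8 with 5 conjugacy classes, hence 5 irreducibles. Sum of squared dims 1 + 1 + 1 + 1 + 4 = 8 = |G|. Linear characters come from the abelianisation; the 2-dimensional irreps have character r^k -> 2*cos(2*pi*j*k/4), reflections -> 0.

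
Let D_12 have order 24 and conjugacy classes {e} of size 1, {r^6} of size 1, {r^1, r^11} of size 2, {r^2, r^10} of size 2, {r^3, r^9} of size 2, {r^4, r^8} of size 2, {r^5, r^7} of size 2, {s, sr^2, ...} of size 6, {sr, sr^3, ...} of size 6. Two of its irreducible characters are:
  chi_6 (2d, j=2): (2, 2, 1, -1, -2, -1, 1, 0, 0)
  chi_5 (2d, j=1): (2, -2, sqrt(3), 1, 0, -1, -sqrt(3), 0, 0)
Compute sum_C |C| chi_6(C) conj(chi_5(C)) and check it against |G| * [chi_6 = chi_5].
Sum = 0; so <chi_6, chi_5> = 0 (distinct irreducibles are orthogonal).

Working: Compute term by term over conjugacy classes (|C| * chi_6(C) * conj(chi_5(C))):
  1*(2)*conj(2) + 1*(2)*conj(-2) + 2*(1)*conj(sqrt(3)) + 2*(-1)*conj(1) + 2*(-2)*conj(0) + 2*(-1)*conj(-1) + 2*(1)*conj(-sqrt(3)) + 6*(0)*conj(0) + 6*(0)*conj(0)
  = (4) + (-4) + (2*sqrt(3)) + (-2) + (0) + (2) + (-2*sqrt(3)) + (0) + (0)
  = 0.
Dividing by |G| = 24 gives 0/24 = 0, matching the row-orthogonality relation <chi_6, chi_5> = [chi_6 = chi_5].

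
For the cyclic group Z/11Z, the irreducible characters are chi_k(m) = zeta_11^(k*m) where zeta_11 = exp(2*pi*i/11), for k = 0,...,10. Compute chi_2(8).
chi_2(8) = zeta_11^16 = exp(10*I*pi/11)

Argument: chi_2(8) = zeta_11^(2*8) = zeta_11^16. Since zeta_11^11 = 1, this equals zeta_11^5 = exp(2*pi*i*5/11) = exp(10*I*pi/11).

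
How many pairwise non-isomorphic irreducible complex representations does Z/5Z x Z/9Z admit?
45

Argument: The number of irreducible complex representations of a finite group equals its number of conjugacy classes. Z/5Z x Z/9Z is abelian of order 45, so every element is its own conjugacy class: 45 classes, so Z/5Z x Z/9Z (order 45) has exactly 45 irreducible complex representations.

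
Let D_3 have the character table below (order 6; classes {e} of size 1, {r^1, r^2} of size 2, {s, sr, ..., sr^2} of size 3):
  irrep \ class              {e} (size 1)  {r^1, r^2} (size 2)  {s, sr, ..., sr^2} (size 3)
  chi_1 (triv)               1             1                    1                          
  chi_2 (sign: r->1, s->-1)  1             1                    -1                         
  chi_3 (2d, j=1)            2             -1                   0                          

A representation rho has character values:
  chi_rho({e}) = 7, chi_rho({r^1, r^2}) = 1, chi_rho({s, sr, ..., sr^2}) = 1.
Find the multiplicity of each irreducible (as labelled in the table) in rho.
Multiplicities: chi_1: 2, chi_2: 1, chi_3: 2.

Why: Use <chi_rho, chi> = (1/|G|) sum_C |C| * chi_rho(C) * conj(chi(C)) with |G| = 6 for each irreducible chi in the table:
  <chi_rho, chi_1> = (1/6)[1*(7)*conj(1) + 2*(1)*conj(1) + 3*(1)*conj(1)]
      = (1/6)[(7) + (2) + (3)] = 12/6 = 2
  <chi_rho, chi_2> = (1/6)[1*(7)*conj(1) + 2*(1)*conj(1) + 3*(1)*conj(-1)]
      = (1/6)[(7) + (2) + (-3)] = 6/6 = 1
  <chi_rho, chi_3> = (1/6)[1*(7)*conj(2) + 2*(1)*conj(-1) + 3*(1)*conj(0)]
      = (1/6)[(14) + (-2) + (0)] = 12/6 = 2
Dimension check: dim(rho) = sum (mult * dim) = 2*1 + 1*1 + 2*2 = 7 = chi_rho(e) = 7.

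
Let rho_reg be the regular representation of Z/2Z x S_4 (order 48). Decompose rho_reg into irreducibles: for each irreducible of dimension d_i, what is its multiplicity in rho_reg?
Each irreducible V_i of dimension d_i appears with multiplicity d_i, i.e. rho_reg = (direct sum over all irreducibles V_i) d_i V_i. The irreducible dimensions for Z/2Z x S_4 are 1, 1, 1, 1, 2, 2, 3, 3, 3, 3: 4 irreducibles of dimension 1, each with multiplicity 1; 2 irreducibles of dimension 2, each with multiplicity 2; 4 irreducibles of dimension 3, each with multiplicity 3. Total dimension 4*1*1 + 2*2*2 + 4*3*3 = 48 = |G|.

Details: General theorem: in the regular representation of a finite group G, each irreducible appears with multiplicity equal to its dimension. Check: dim(rho_reg) = sum d_i^2 = 1 + 1 + 1 + 1 + 4 + 4 + 9 + 9 + 9 + 9 = 48 = |G|.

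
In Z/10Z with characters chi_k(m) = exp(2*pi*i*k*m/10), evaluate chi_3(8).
chi_3(8) = zeta_10^24 = exp(4*I*pi/5)

Reasoning: chi_3(8) = zeta_10^(3*8) = zeta_10^24. Since zeta_10^10 = 1, this equals zeta_10^4 = exp(2*pi*i*4/10) = exp(4*I*pi/5).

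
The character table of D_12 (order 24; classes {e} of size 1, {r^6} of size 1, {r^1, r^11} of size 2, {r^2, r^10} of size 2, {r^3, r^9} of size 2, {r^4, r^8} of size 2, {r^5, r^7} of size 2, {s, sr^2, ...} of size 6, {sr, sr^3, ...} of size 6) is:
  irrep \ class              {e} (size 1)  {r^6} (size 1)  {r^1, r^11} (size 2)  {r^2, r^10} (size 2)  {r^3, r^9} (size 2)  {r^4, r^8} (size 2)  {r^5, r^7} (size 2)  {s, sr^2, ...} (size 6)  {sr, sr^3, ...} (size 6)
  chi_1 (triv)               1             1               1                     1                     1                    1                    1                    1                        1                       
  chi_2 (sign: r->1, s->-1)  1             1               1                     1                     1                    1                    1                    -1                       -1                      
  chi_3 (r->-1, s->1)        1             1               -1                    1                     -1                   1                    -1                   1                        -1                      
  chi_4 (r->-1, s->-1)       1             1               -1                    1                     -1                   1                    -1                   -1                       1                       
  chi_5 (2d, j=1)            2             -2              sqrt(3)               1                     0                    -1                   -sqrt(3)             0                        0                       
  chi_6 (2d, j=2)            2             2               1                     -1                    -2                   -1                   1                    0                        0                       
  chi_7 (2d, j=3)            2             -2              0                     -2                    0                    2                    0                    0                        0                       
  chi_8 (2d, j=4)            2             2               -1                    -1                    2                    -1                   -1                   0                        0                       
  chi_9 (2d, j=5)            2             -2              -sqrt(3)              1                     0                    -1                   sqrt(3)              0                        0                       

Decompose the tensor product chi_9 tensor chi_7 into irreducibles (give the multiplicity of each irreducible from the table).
chi_9 tensor chi_7 = chi_6 + chi_8 (all other irreducibles have multiplicity 0).

Reasoning: The character of a tensor product is the pointwise product (chi_9 * chi_7)(C) = chi_9(C) * chi_7(C):
  {e}: (2)*(2), {r^6}: (-2)*(-2), {r^1, r^11}: (-sqrt(3))*(0), {r^2, r^10}: (1)*(-2), {r^3, r^9}: (0)*(0), {r^4, r^8}: (-1)*(2), {r^5, r^7}: (sqrt(3))*(0), {s, sr^2, ...}: (0)*(0), {sr, sr^3, ...}: (0)*(0)
so (chi_9 * chi_7) takes values
  {e} -> 4, {r^6} -> 4, {r^1, r^11} -> 0, {r^2, r^10} -> -2, {r^3, r^9} -> 0, {r^4, r^8} -> -2, {r^5, r^7} -> 0, {s, sr^2, ...} -> 0, {sr, sr^3, ...} -> 0.
Now take the inner product of this character with each irreducible chi from the table, <chi_9*chi_7, chi> = (1/24) sum_C |C| (chi_9*chi_7)(C) conj(chi(C)):
  <chi_9*chi_7, chi_1> = (1/24)[1*(4)*conj(1) + 1*(4)*conj(1) + 2*(0)*conj(1) + 2*(-2)*conj(1) + 2*(0)*conj(1) + 2*(-2)*conj(1) + 2*(0)*conj(1) + 6*(0)*conj(1) + 6*(0)*conj(1)]
      = (1/24)[(4) + (4) + (0) + (-4) + (0) + (-4) + (0) + (0) + (0)] = 0/24 = 0
  <chi_9*chi_7, chi_2> = (1/24)[1*(4)*conj(1) + 1*(4)*conj(1) + 2*(0)*conj(1) + 2*(-2)*conj(1) + 2*(0)*conj(1) + 2*(-2)*conj(1) + 2*(0)*conj(1) + 6*(0)*conj(-1) + 6*(0)*conj(-1)]
      = (1/24)[(4) + (4) + (0) + (-4) + (0) + (-4) + (0) + (0) + (0)] = 0/24 = 0
  <chi_9*chi_7, chi_3> = (1/24)[1*(4)*conj(1) + 1*(4)*conj(1) + 2*(0)*conj(-1) + 2*(-2)*conj(1) + 2*(0)*conj(-1) + 2*(-2)*conj(1) + 2*(0)*conj(-1) + 6*(0)*conj(1) + 6*(0)*conj(-1)]
      = (1/24)[(4) + (4) + (0) + (-4) + (0) + (-4) + (0) + (0) + (0)] = 0/24 = 0
  <chi_9*chi_7, chi_4> = (1/24)[1*(4)*conj(1) + 1*(4)*conj(1) + 2*(0)*conj(-1) + 2*(-2)*conj(1) + 2*(0)*conj(-1) + 2*(-2)*conj(1) + 2*(0)*conj(-1) + 6*(0)*conj(-1) + 6*(0)*conj(1)]
      = (1/24)[(4) + (4) + (0) + (-4) + (0) + (-4) + (0) + (0) + (0)] = 0/24 = 0
  <chi_9*chi_7, chi_5> = (1/24)[1*(4)*conj(2) + 1*(4)*conj(-2) + 2*(0)*conj(sqrt(3)) + 2*(-2)*conj(1) + 2*(0)*conj(0) + 2*(-2)*conj(-1) + 2*(0)*conj(-sqrt(3)) + 6*(0)*conj(0) + 6*(0)*conj(0)]
      = (1/24)[(8) + (-8) + (0) + (-4) + (0) + (4) + (0) + (0) + (0)] = 0/24 = 0
  <chi_9*chi_7, chi_6> = (1/24)[1*(4)*conj(2) + 1*(4)*conj(2) + 2*(0)*conj(1) + 2*(-2)*conj(-1) + 2*(0)*conj(-2) + 2*(-2)*conj(-1) + 2*(0)*conj(1) + 6*(0)*conj(0) + 6*(0)*conj(0)]
      = (1/24)[(8) + (8) + (0) + (4) + (0) + (4) + (0) + (0) + (0)] = 24/24 = 1
  <chi_9*chi_7, chi_7> = (1/24)[1*(4)*conj(2) + 1*(4)*conj(-2) + 2*(0)*conj(0) + 2*(-2)*conj(-2) + 2*(0)*conj(0) + 2*(-2)*conj(2) + 2*(0)*conj(0) + 6*(0)*conj(0) + 6*(0)*conj(0)]
      = (1/24)[(8) + (-8) + (0) + (8) + (0) + (-8) + (0) + (0) + (0)] = 0/24 = 0
  <chi_9*chi_7, chi_8> = (1/24)[1*(4)*conj(2) + 1*(4)*conj(2) + 2*(0)*conj(-1) + 2*(-2)*conj(-1) + 2*(0)*conj(2) + 2*(-2)*conj(-1) + 2*(0)*conj(-1) + 6*(0)*conj(0) + 6*(0)*conj(0)]
      = (1/24)[(8) + (8) + (0) + (4) + (0) + (4) + (0) + (0) + (0)] = 24/24 = 1
  <chi_9*chi_7, chi_9> = (1/24)[1*(4)*conj(2) + 1*(4)*conj(-2) + 2*(0)*conj(-sqrt(3)) + 2*(-2)*conj(1) + 2*(0)*conj(0) + 2*(-2)*conj(-1) + 2*(0)*conj(sqrt(3)) + 6*(0)*conj(0) + 6*(0)*conj(0)]
      = (1/24)[(8) + (-8) + (0) + (-4) + (0) + (4) + (0) + (0) + (0)] = 0/24 = 0
Hence the multiplicities are chi_6: 1, chi_8: 1. Dimension check: dim(chi_9)*dim(chi_7) = 2*2 = 4 and sum (mult * dim) = 1*2 + 1*2 = 4.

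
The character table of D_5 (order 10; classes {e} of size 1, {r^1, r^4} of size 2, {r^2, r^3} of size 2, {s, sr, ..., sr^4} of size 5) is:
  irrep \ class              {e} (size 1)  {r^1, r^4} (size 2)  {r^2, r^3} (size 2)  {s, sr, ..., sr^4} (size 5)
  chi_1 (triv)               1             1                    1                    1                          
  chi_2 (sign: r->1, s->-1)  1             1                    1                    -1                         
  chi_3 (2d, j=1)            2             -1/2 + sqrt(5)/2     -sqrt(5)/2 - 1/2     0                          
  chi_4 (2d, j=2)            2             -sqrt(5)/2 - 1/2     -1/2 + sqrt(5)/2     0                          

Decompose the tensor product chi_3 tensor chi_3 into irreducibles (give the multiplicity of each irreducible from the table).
chi_3 tensor chi_3 = chi_1 + chi_2 + chi_4 (all other irreducibles have multiplicity 0).

Derivation: The character of a tensor product is the pointwise product (chi_3 * chi_3)(C) = chi_3(C) * chi_3(C):
  {e}: (2)*(2), {r^1, r^4}: (-1/2 + sqrt(5)/2)*(-1/2 + sqrt(5)/2), {r^2, r^3}: (-sqrt(5)/2 - 1/2)*(-sqrt(5)/2 - 1/2), {s, sr, ..., sr^4}: (0)*(0)
so (chi_3 * chi_3) takes values
  {e} -> 4, {r^1, r^4} -> 3/2 - sqrt(5)/2, {r^2, r^3} -> sqrt(5)/2 + 3/2, {s, sr, ..., sr^4} -> 0.
Now take the inner product of this character with each irreducible chi from the table, <chi_3*chi_3, chi> = (1/10) sum_C |C| (chi_3*chi_3)(C) conj(chi(C)):
  <chi_3*chi_3, chi_1> = (1/10)[1*(4)*conj(1) + 2*(3/2 - sqrt(5)/2)*conj(1) + 2*(sqrt(5)/2 + 3/2)*conj(1) + 5*(0)*conj(1)]
      = (1/10)[(4) + (3 - sqrt(5)) + (sqrt(5) + 3) + (0)] = 10/10 = 1
  <chi_3*chi_3, chi_2> = (1/10)[1*(4)*conj(1) + 2*(3/2 - sqrt(5)/2)*conj(1) + 2*(sqrt(5)/2 + 3/2)*conj(1) + 5*(0)*conj(-1)]
      = (1/10)[(4) + (3 - sqrt(5)) + (sqrt(5) + 3) + (0)] = 10/10 = 1
  <chi_3*chi_3, chi_3> = (1/10)[1*(4)*conj(2) + 2*(3/2 - sqrt(5)/2)*conj(-1/2 + sqrt(5)/2) + 2*(sqrt(5)/2 + 3/2)*conj(-sqrt(5)/2 - 1/2) + 5*(0)*conj(0)]
      = (1/10)[(8) + (-4 + 2*sqrt(5)) + (-2*sqrt(5) - 4) + (0)] = 0/10 = 0
  <chi_3*chi_3, chi_4> = (1/10)[1*(4)*conj(2) + 2*(3/2 - sqrt(5)/2)*conj(-sqrt(5)/2 - 1/2) + 2*(sqrt(5)/2 + 3/2)*conj(-1/2 + sqrt(5)/2) + 5*(0)*conj(0)]
      = (1/10)[(8) + (1 - sqrt(5)) + (1 + sqrt(5)) + (0)] = 10/10 = 1
Hence the multiplicities are chi_1: 1, chi_2: 1, chi_4: 1. Dimension check: dim(chi_3)*dim(chi_3) = 2*2 = 4 and sum (mult * dim) = 1*1 + 1*1 + 1*2 = 4.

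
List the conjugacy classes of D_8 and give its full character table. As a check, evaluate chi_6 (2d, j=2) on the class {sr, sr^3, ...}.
Conjugacy classes: {e} of size 1, {r^4} of size 1, {r^1, r^7} of size 2, {r^2, r^6} of size 2, {r^3, r^5} of size 2, {s, sr^2, ...} of size 4, {sr, sr^3, ...} of size 4.
Character table:
  irrep \ class              {e} (size 1)  {r^4} (size 1)  {r^1, r^7} (size 2)  {r^2, r^6} (size 2)  {r^3, r^5} (size 2)  {s, sr^2, ...} (size 4)  {sr, sr^3, ...} (size 4)
  chi_1 (triv)               1             1               1                    1                    1                    1                        1                       
  chi_2 (sign: r->1, s->-1)  1             1               1                    1                    1                    -1                       -1                      
  chi_3 (r->-1, s->1)        1             1               -1                   1                    -1                   1                        -1                      
  chi_4 (r->-1, s->-1)       1             1               -1                   1                    -1                   -1                       1                       
  chi_5 (2d, j=1)            2             -2              sqrt(2)              0                    -sqrt(2)             0                        0                       
  chi_6 (2d, j=2)            2             2               0                    -2                   0                    0                        0                       
  chi_7 (2d, j=3)            2             -2              -sqrt(2)             0                    sqrt(2)              0                        0                       

Spot check: chi_6 (2d, j=2) on {sr, sr^3, ...} = 0.

Details: D_8 has order 2*8 = 16 with 7 conjugacy classes, hence 7 irreducibles. Sum of squared dims 1 + 1 + 1 + 1 + 4 + 4 + 4 = 16 = |G|. Linear characters come from the abelianisation; the 2-dimensional irreps have character r^k -> 2*cos(2*pi*j*k/8), reflections -> 0.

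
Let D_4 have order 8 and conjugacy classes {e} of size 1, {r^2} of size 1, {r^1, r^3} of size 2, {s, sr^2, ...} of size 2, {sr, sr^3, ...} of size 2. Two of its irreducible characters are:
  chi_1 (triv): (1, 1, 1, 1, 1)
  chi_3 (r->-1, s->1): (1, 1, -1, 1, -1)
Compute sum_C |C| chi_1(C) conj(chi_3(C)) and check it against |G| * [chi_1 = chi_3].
Sum = 0; so <chi_1, chi_3> = 0 (distinct irreducibles are orthogonal).

Proof sketch: Compute term by term over conjugacy classes (|C| * chi_1(C) * conj(chi_3(C))):
  1*(1)*conj(1) + 1*(1)*conj(1) + 2*(1)*conj(-1) + 2*(1)*conj(1) + 2*(1)*conj(-1)
  = (1) + (1) + (-2) + (2) + (-2)
  = 0.
Dividing by |G| = 8 gives 0/8 = 0, matching the row-orthogonality relation <chi_1, chi_3> = [chi_1 = chi_3].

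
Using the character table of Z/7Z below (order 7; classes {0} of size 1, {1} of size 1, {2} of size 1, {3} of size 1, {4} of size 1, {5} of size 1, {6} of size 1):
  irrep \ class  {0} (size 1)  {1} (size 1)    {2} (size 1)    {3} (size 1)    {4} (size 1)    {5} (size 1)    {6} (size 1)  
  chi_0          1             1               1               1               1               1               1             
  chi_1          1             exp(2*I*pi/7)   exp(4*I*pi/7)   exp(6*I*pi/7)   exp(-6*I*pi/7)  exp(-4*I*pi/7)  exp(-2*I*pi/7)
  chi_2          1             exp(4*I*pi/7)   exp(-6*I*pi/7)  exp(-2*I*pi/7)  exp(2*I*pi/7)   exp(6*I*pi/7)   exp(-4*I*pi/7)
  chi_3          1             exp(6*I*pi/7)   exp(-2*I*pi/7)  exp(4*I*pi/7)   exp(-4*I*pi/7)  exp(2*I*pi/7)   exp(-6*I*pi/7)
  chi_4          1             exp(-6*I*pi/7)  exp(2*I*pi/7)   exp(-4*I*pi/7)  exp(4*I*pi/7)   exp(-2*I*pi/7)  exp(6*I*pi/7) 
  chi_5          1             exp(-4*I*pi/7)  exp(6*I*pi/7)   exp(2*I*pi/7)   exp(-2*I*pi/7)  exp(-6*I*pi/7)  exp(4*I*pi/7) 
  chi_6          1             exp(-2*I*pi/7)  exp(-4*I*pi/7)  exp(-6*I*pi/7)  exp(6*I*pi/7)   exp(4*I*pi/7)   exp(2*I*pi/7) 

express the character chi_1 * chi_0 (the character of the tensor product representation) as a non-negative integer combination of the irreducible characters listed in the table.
chi_1 tensor chi_0 = chi_1 (all other irreducibles have multiplicity 0).

Proof sketch: The character of a tensor product is the pointwise product (chi_1 * chi_0)(C) = chi_1(C) * chi_0(C):
  {0}: (1)*(1), {1}: (exp(2*I*pi/7))*(1), {2}: (exp(4*I*pi/7))*(1), {3}: (exp(6*I*pi/7))*(1), {4}: (exp(-6*I*pi/7))*(1), {5}: (exp(-4*I*pi/7))*(1), {6}: (exp(-2*I*pi/7))*(1)
so (chi_1 * chi_0) takes values
  {0} -> 1, {1} -> exp(2*I*pi/7), {2} -> exp(4*I*pi/7), {3} -> exp(6*I*pi/7), {4} -> exp(-6*I*pi/7), {5} -> exp(-4*I*pi/7), {6} -> exp(-2*I*pi/7).
Now take the inner product of this character with each irreducible chi from the table, <chi_1*chi_0, chi> = (1/7) sum_C |C| (chi_1*chi_0)(C) conj(chi(C)):
  <chi_1*chi_0, chi_0> = (1/7)[1*(1)*conj(1) + 1*(exp(2*I*pi/7))*conj(1) + 1*(exp(4*I*pi/7))*conj(1) + 1*(exp(6*I*pi/7))*conj(1) + 1*(exp(-6*I*pi/7))*conj(1) + 1*(exp(-4*I*pi/7))*conj(1) + 1*(exp(-2*I*pi/7))*conj(1)]
      = (1/7)[(1) + (exp(2*I*pi/7)) + (exp(4*I*pi/7)) + (exp(6*I*pi/7)) + (exp(-6*I*pi/7)) + (exp(-4*I*pi/7)) + (exp(-2*I*pi/7))] = 0/7 = 0
  <chi_1*chi_0, chi_1> = (1/7)[1*(1)*conj(1) + 1*(exp(2*I*pi/7))*conj(exp(2*I*pi/7)) + 1*(exp(4*I*pi/7))*conj(exp(4*I*pi/7)) + 1*(exp(6*I*pi/7))*conj(exp(6*I*pi/7)) + 1*(exp(-6*I*pi/7))*conj(exp(-6*I*pi/7)) + 1*(exp(-4*I*pi/7))*conj(exp(-4*I*pi/7)) + 1*(exp(-2*I*pi/7))*conj(exp(-2*I*pi/7))]
      = (1/7)[(1) + (1) + (1) + (1) + (1) + (1) + (1)] = 7/7 = 1
  <chi_1*chi_0, chi_2> = (1/7)[1*(1)*conj(1) + 1*(exp(2*I*pi/7))*conj(exp(4*I*pi/7)) + 1*(exp(4*I*pi/7))*conj(exp(-6*I*pi/7)) + 1*(exp(6*I*pi/7))*conj(exp(-2*I*pi/7)) + 1*(exp(-6*I*pi/7))*conj(exp(2*I*pi/7)) + 1*(exp(-4*I*pi/7))*conj(exp(6*I*pi/7)) + 1*(exp(-2*I*pi/7))*conj(exp(-4*I*pi/7))]
      = (1/7)[(1) + (exp(-2*I*pi/7)) + (exp(-4*I*pi/7)) + (exp(-6*I*pi/7)) + (exp(6*I*pi/7)) + (exp(4*I*pi/7)) + (exp(2*I*pi/7))] = 0/7 = 0
  <chi_1*chi_0, chi_3> = (1/7)[1*(1)*conj(1) + 1*(exp(2*I*pi/7))*conj(exp(6*I*pi/7)) + 1*(exp(4*I*pi/7))*conj(exp(-2*I*pi/7)) + 1*(exp(6*I*pi/7))*conj(exp(4*I*pi/7)) + 1*(exp(-6*I*pi/7))*conj(exp(-4*I*pi/7)) + 1*(exp(-4*I*pi/7))*conj(exp(2*I*pi/7)) + 1*(exp(-2*I*pi/7))*conj(exp(-6*I*pi/7))]
      = (1/7)[(1) + (exp(-4*I*pi/7)) + (exp(6*I*pi/7)) + (exp(2*I*pi/7)) + (exp(-2*I*pi/7)) + (exp(-6*I*pi/7)) + (exp(4*I*pi/7))] = 0/7 = 0
  <chi_1*chi_0, chi_4> = (1/7)[1*(1)*conj(1) + 1*(exp(2*I*pi/7))*conj(exp(-6*I*pi/7)) + 1*(exp(4*I*pi/7))*conj(exp(2*I*pi/7)) + 1*(exp(6*I*pi/7))*conj(exp(-4*I*pi/7)) + 1*(exp(-6*I*pi/7))*conj(exp(4*I*pi/7)) + 1*(exp(-4*I*pi/7))*conj(exp(-2*I*pi/7)) + 1*(exp(-2*I*pi/7))*conj(exp(6*I*pi/7))]
      = (1/7)[(1) + (exp(-6*I*pi/7)) + (exp(2*I*pi/7)) + (exp(-4*I*pi/7)) + (exp(4*I*pi/7)) + (exp(-2*I*pi/7)) + (exp(6*I*pi/7))] = 0/7 = 0
  <chi_1*chi_0, chi_5> = (1/7)[1*(1)*conj(1) + 1*(exp(2*I*pi/7))*conj(exp(-4*I*pi/7)) + 1*(exp(4*I*pi/7))*conj(exp(6*I*pi/7)) + 1*(exp(6*I*pi/7))*conj(exp(2*I*pi/7)) + 1*(exp(-6*I*pi/7))*conj(exp(-2*I*pi/7)) + 1*(exp(-4*I*pi/7))*conj(exp(-6*I*pi/7)) + 1*(exp(-2*I*pi/7))*conj(exp(4*I*pi/7))]
      = (1/7)[(1) + (exp(6*I*pi/7)) + (exp(-2*I*pi/7)) + (exp(4*I*pi/7)) + (exp(-4*I*pi/7)) + (exp(2*I*pi/7)) + (exp(-6*I*pi/7))] = 0/7 = 0
  <chi_1*chi_0, chi_6> = (1/7)[1*(1)*conj(1) + 1*(exp(2*I*pi/7))*conj(exp(-2*I*pi/7)) + 1*(exp(4*I*pi/7))*conj(exp(-4*I*pi/7)) + 1*(exp(6*I*pi/7))*conj(exp(-6*I*pi/7)) + 1*(exp(-6*I*pi/7))*conj(exp(6*I*pi/7)) + 1*(exp(-4*I*pi/7))*conj(exp(4*I*pi/7)) + 1*(exp(-2*I*pi/7))*conj(exp(2*I*pi/7))]
      = (1/7)[(1) + (exp(4*I*pi/7)) + (exp(-6*I*pi/7)) + (exp(-2*I*pi/7)) + (exp(2*I*pi/7)) + (exp(6*I*pi/7)) + (exp(-4*I*pi/7))] = 0/7 = 0
(Exp terms are combined using exp(i*s)*conj(exp(i*t)) = exp(i*(s-t)), and sums of them are collapsed using the identity that for every m > 1 the m distinct m-th roots of unity sum to 0, e.g. 1 + exp(2*I*pi/3) + exp(-2*I*pi/3) = 0.)
Hence the multiplicities are chi_1: 1. Dimension check: dim(chi_1)*dim(chi_0) = 1*1 = 1 and sum (mult * dim) = 1*1 = 1.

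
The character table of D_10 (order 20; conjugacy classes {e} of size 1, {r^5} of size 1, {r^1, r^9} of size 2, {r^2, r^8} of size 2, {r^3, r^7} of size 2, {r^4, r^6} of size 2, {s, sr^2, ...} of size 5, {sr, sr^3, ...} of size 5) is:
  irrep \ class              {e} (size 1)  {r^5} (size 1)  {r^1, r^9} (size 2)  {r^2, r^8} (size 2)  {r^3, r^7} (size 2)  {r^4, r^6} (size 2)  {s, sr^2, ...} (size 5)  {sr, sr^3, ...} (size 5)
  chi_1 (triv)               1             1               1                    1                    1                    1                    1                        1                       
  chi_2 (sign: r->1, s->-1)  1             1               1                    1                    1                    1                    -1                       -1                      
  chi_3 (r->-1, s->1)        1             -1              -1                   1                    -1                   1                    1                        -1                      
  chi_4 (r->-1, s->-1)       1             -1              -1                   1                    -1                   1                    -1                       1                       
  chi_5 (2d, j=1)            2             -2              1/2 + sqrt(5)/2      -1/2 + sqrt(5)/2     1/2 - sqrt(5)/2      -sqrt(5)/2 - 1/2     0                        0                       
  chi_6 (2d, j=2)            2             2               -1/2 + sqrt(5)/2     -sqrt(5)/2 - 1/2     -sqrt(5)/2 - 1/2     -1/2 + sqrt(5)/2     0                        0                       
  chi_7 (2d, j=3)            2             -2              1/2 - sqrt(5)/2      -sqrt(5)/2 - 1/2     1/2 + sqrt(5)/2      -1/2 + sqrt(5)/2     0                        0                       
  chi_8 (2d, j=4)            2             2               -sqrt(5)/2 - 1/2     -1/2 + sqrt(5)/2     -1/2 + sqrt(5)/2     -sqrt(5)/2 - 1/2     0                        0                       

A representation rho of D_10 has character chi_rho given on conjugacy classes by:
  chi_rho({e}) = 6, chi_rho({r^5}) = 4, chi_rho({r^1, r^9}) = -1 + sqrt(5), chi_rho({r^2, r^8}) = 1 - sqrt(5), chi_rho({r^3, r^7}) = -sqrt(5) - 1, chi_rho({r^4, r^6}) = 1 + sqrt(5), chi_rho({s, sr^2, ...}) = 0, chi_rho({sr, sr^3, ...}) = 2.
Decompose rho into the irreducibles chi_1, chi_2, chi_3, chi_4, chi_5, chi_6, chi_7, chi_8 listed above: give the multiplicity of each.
Multiplicities: chi_1: 1, chi_2: 0, chi_3: 0, chi_4: 1, chi_5: 0, chi_6: 2, chi_7: 0, chi_8: 0.

Argument: Use <chi_rho, chi> = (1/|G|) sum_C |C| * chi_rho(C) * conj(chi(C)) with |G| = 20 for each irreducible chi in the table:
  <chi_rho, chi_1> = (1/20)[1*(6)*conj(1) + 1*(4)*conj(1) + 2*(-1 + sqrt(5))*conj(1) + 2*(1 - sqrt(5))*conj(1) + 2*(-sqrt(5) - 1)*conj(1) + 2*(1 + sqrt(5))*conj(1) + 5*(0)*conj(1) + 5*(2)*conj(1)]
      = (1/20)[(6) + (4) + (-2 + 2*sqrt(5)) + (2 - 2*sqrt(5)) + (-2*sqrt(5) - 2) + (2 + 2*sqrt(5)) + (0) + (10)] = 20/20 = 1
  <chi_rho, chi_2> = (1/20)[1*(6)*conj(1) + 1*(4)*conj(1) + 2*(-1 + sqrt(5))*conj(1) + 2*(1 - sqrt(5))*conj(1) + 2*(-sqrt(5) - 1)*conj(1) + 2*(1 + sqrt(5))*conj(1) + 5*(0)*conj(-1) + 5*(2)*conj(-1)]
      = (1/20)[(6) + (4) + (-2 + 2*sqrt(5)) + (2 - 2*sqrt(5)) + (-2*sqrt(5) - 2) + (2 + 2*sqrt(5)) + (0) + (-10)] = 0/20 = 0
  <chi_rho, chi_3> = (1/20)[1*(6)*conj(1) + 1*(4)*conj(-1) + 2*(-1 + sqrt(5))*conj(-1) + 2*(1 - sqrt(5))*conj(1) + 2*(-sqrt(5) - 1)*conj(-1) + 2*(1 + sqrt(5))*conj(1) + 5*(0)*conj(1) + 5*(2)*conj(-1)]
      = (1/20)[(6) + (-4) + (2 - 2*sqrt(5)) + (2 - 2*sqrt(5)) + (2 + 2*sqrt(5)) + (2 + 2*sqrt(5)) + (0) + (-10)] = 0/20 = 0
  <chi_rho, chi_4> = (1/20)[1*(6)*conj(1) + 1*(4)*conj(-1) + 2*(-1 + sqrt(5))*conj(-1) + 2*(1 - sqrt(5))*conj(1) + 2*(-sqrt(5) - 1)*conj(-1) + 2*(1 + sqrt(5))*conj(1) + 5*(0)*conj(-1) + 5*(2)*conj(1)]
      = (1/20)[(6) + (-4) + (2 - 2*sqrt(5)) + (2 - 2*sqrt(5)) + (2 + 2*sqrt(5)) + (2 + 2*sqrt(5)) + (0) + (10)] = 20/20 = 1
  <chi_rho, chi_5> = (1/20)[1*(6)*conj(2) + 1*(4)*conj(-2) + 2*(-1 + sqrt(5))*conj(1/2 + sqrt(5)/2) + 2*(1 - sqrt(5))*conj(-1/2 + sqrt(5)/2) + 2*(-sqrt(5) - 1)*conj(1/2 - sqrt(5)/2) + 2*(1 + sqrt(5))*conj(-sqrt(5)/2 - 1/2) + 5*(0)*conj(0) + 5*(2)*conj(0)]
      = (1/20)[(12) + (-8) + (4) + (-6 + 2*sqrt(5)) + (4) + (-6 - 2*sqrt(5)) + (0) + (0)] = 0/20 = 0
  <chi_rho, chi_6> = (1/20)[1*(6)*conj(2) + 1*(4)*conj(2) + 2*(-1 + sqrt(5))*conj(-1/2 + sqrt(5)/2) + 2*(1 - sqrt(5))*conj(-sqrt(5)/2 - 1/2) + 2*(-sqrt(5) - 1)*conj(-sqrt(5)/2 - 1/2) + 2*(1 + sqrt(5))*conj(-1/2 + sqrt(5)/2) + 5*(0)*conj(0) + 5*(2)*conj(0)]
      = (1/20)[(12) + (8) + (6 - 2*sqrt(5)) + (4) + (2*sqrt(5) + 6) + (4) + (0) + (0)] = 40/20 = 2
  <chi_rho, chi_7> = (1/20)[1*(6)*conj(2) + 1*(4)*conj(-2) + 2*(-1 + sqrt(5))*conj(1/2 - sqrt(5)/2) + 2*(1 - sqrt(5))*conj(-sqrt(5)/2 - 1/2) + 2*(-sqrt(5) - 1)*conj(1/2 + sqrt(5)/2) + 2*(1 + sqrt(5))*conj(-1/2 + sqrt(5)/2) + 5*(0)*conj(0) + 5*(2)*conj(0)]
      = (1/20)[(12) + (-8) + (-6 + 2*sqrt(5)) + (4) + (-6 - 2*sqrt(5)) + (4) + (0) + (0)] = 0/20 = 0
  <chi_rho, chi_8> = (1/20)[1*(6)*conj(2) + 1*(4)*conj(2) + 2*(-1 + sqrt(5))*conj(-sqrt(5)/2 - 1/2) + 2*(1 - sqrt(5))*conj(-1/2 + sqrt(5)/2) + 2*(-sqrt(5) - 1)*conj(-1/2 + sqrt(5)/2) + 2*(1 + sqrt(5))*conj(-sqrt(5)/2 - 1/2) + 5*(0)*conj(0) + 5*(2)*conj(0)]
      = (1/20)[(12) + (8) + (-4) + (-6 + 2*sqrt(5)) + (-4) + (-6 - 2*sqrt(5)) + (0) + (0)] = 0/20 = 0
Dimension check: dim(rho) = sum (mult * dim) = 1*1 + 0*1 + 0*1 + 1*1 + 0*2 + 2*2 + 0*2 + 0*2 = 6 = chi_rho(e) = 6.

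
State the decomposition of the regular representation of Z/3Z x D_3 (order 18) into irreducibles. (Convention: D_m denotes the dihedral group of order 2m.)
Each irreducible V_i of dimension d_i appears with multiplicity d_i, i.e. rho_reg = (direct sum over all irreducibles V_i) d_i V_i. The irreducible dimensions for Z/3Z x D_3 are 1, 1, 1, 1, 1, 1, 2, 2, 2: 6 irreducibles of dimension 1, each with multiplicity 1; 3 irreducibles of dimension 2, each with multiplicity 2. Total dimension 6*1*1 + 3*2*2 = 18 = |G|.

General theorem: in the regular representation of a finite group G, each irreducible appears with multiplicity equal to its dimension. Check: dim(rho_reg) = sum d_i^2 = 1 + 1 + 1 + 1 + 1 + 1 + 4 + 4 + 4 = 18 = |G|.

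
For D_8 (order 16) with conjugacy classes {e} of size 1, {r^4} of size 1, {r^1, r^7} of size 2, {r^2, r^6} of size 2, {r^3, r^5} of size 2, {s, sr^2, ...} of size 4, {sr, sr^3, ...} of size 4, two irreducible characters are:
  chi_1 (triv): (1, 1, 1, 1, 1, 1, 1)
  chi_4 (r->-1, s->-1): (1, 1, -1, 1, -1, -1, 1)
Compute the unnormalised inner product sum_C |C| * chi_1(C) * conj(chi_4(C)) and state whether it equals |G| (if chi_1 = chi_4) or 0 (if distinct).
Sum = 0; so <chi_1, chi_4> = 0 (distinct irreducibles are orthogonal).

Solution. Compute term by term over conjugacy classes (|C| * chi_1(C) * conj(chi_4(C))):
  1*(1)*conj(1) + 1*(1)*conj(1) + 2*(1)*conj(-1) + 2*(1)*conj(1) + 2*(1)*conj(-1) + 4*(1)*conj(-1) + 4*(1)*conj(1)
  = (1) + (1) + (-2) + (2) + (-2) + (-4) + (4)
  = 0.
Dividing by |G| = 16 gives 0/16 = 0, matching the row-orthogonality relation <chi_1, chi_4> = [chi_1 = chi_4].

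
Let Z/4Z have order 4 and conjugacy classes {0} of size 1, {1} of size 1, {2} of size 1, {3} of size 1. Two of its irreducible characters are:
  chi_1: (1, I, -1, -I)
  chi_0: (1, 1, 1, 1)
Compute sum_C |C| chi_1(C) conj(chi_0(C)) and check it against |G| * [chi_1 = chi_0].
Sum = 0; so <chi_1, chi_0> = 0 (distinct irreducibles are orthogonal).

Reasoning: Compute term by term over conjugacy classes (|C| * chi_1(C) * conj(chi_0(C))):
  1*(1)*conj(1) + 1*(I)*conj(1) + 1*(-1)*conj(1) + 1*(-I)*conj(1)
  = (1) + (I) + (-1) + (-I)
  = 0.
(Exp terms are combined using exp(i*s)*conj(exp(i*t)) = exp(i*(s-t)), and sums of them are collapsed using the identity that for every m > 1 the m distinct m-th roots of unity sum to 0, e.g. 1 + exp(2*I*pi/3) + exp(-2*I*pi/3) = 0.)
Dividing by |G| = 4 gives 0/4 = 0, matching the row-orthogonality relation <chi_1, chi_0> = [chi_1 = chi_0].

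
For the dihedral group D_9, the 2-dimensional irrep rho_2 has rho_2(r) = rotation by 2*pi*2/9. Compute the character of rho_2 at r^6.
chi_{rho_2}(r^6) = 2*cos(2*pi*2*6/9) = -1

Working: rho_2(r^6) is rotation by angle 2*pi*2*6/9, whose trace is 2*cos(2*pi*2*6/9) = -1.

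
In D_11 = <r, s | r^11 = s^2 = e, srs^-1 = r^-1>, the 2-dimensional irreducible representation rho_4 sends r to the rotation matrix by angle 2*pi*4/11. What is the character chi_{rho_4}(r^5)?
chi_{rho_4}(r^5) = 2*cos(2*pi*4*5/11) = 2*cos(4*pi/11)

Why: rho_4(r^5) is rotation by angle 2*pi*4*5/11, whose trace is 2*cos(2*pi*4*5/11) = 2*cos(4*pi/11).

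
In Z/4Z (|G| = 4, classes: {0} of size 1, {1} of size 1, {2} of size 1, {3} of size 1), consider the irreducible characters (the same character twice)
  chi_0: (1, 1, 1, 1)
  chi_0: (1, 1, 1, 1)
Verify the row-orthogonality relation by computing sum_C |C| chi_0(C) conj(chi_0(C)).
Sum = 4 = |G| = 4; so <chi_0, chi_0> = 1 (norm-1 confirms irreducibility).

Solution. Compute term by term over conjugacy classes (|C| * chi_0(C) * conj(chi_0(C))):
  1*(1)*conj(1) + 1*(1)*conj(1) + 1*(1)*conj(1) + 1*(1)*conj(1)
  = (1) + (1) + (1) + (1)
  = 4.
(Exp terms are combined using exp(i*s)*conj(exp(i*t)) = exp(i*(s-t)), and sums of them are collapsed using the identity that for every m > 1 the m distinct m-th roots of unity sum to 0, e.g. 1 + exp(2*I*pi/3) + exp(-2*I*pi/3) = 0.)
Dividing by |G| = 4 gives 4/4 = 1, matching the row-orthogonality relation <chi_0, chi_0> = [chi_0 = chi_0].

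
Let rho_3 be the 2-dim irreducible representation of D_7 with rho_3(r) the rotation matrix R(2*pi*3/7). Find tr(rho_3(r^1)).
chi_{rho_3}(r^1) = 2*cos(2*pi*3*1/7) = -2*cos(pi/7)

Justification: rho_3(r^1) is rotation by angle 2*pi*3*1/7, whose trace is 2*cos(2*pi*3*1/7) = -2*cos(pi/7).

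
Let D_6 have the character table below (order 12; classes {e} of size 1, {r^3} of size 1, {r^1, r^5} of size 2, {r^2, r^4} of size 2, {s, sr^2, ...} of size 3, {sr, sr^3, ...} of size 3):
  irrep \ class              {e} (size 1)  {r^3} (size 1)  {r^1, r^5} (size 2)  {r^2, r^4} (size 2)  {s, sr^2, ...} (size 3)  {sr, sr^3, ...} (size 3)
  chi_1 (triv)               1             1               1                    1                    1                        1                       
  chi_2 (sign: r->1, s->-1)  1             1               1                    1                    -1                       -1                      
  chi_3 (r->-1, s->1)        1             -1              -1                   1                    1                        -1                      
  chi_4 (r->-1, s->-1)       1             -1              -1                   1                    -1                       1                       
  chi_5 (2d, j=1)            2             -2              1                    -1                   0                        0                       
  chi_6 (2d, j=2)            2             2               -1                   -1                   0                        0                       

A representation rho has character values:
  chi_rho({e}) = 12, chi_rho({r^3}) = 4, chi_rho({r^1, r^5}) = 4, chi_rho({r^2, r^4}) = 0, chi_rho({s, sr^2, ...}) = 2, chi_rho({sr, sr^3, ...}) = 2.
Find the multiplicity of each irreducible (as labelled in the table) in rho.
Multiplicities: chi_1: 3, chi_2: 1, chi_3: 0, chi_4: 0, chi_5: 2, chi_6: 2.

Working: Use <chi_rho, chi> = (1/|G|) sum_C |C| * chi_rho(C) * conj(chi(C)) with |G| = 12 for each irreducible chi in the table:
  <chi_rho, chi_1> = (1/12)[1*(12)*conj(1) + 1*(4)*conj(1) + 2*(4)*conj(1) + 2*(0)*conj(1) + 3*(2)*conj(1) + 3*(2)*conj(1)]
      = (1/12)[(12) + (4) + (8) + (0) + (6) + (6)] = 36/12 = 3
  <chi_rho, chi_2> = (1/12)[1*(12)*conj(1) + 1*(4)*conj(1) + 2*(4)*conj(1) + 2*(0)*conj(1) + 3*(2)*conj(-1) + 3*(2)*conj(-1)]
      = (1/12)[(12) + (4) + (8) + (0) + (-6) + (-6)] = 12/12 = 1
  <chi_rho, chi_3> = (1/12)[1*(12)*conj(1) + 1*(4)*conj(-1) + 2*(4)*conj(-1) + 2*(0)*conj(1) + 3*(2)*conj(1) + 3*(2)*conj(-1)]
      = (1/12)[(12) + (-4) + (-8) + (0) + (6) + (-6)] = 0/12 = 0
  <chi_rho, chi_4> = (1/12)[1*(12)*conj(1) + 1*(4)*conj(-1) + 2*(4)*conj(-1) + 2*(0)*conj(1) + 3*(2)*conj(-1) + 3*(2)*conj(1)]
      = (1/12)[(12) + (-4) + (-8) + (0) + (-6) + (6)] = 0/12 = 0
  <chi_rho, chi_5> = (1/12)[1*(12)*conj(2) + 1*(4)*conj(-2) + 2*(4)*conj(1) + 2*(0)*conj(-1) + 3*(2)*conj(0) + 3*(2)*conj(0)]
      = (1/12)[(24) + (-8) + (8) + (0) + (0) + (0)] = 24/12 = 2
  <chi_rho, chi_6> = (1/12)[1*(12)*conj(2) + 1*(4)*conj(2) + 2*(4)*conj(-1) + 2*(0)*conj(-1) + 3*(2)*conj(0) + 3*(2)*conj(0)]
      = (1/12)[(24) + (8) + (-8) + (0) + (0) + (0)] = 24/12 = 2
Dimension check: dim(rho) = sum (mult * dim) = 3*1 + 1*1 + 0*1 + 0*1 + 2*2 + 2*2 = 12 = chi_rho(e) = 12.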